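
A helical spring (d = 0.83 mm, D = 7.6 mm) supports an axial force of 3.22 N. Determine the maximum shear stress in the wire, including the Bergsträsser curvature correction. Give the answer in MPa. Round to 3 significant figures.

Spring index C = D/d = 7.6/0.83 = 9.1566
K_B = (4C+2)/(4C−3) = 38.627/33.627 = 1.1487
τ₀ = 8FD/(πd³) = 8·3.22·7.6/(π·0.83³) = 195.776/1.7963 = 108.99 MPa
τ_max = K·τ₀ = 1.1487 × 108.99 = 125.19 MPa

125 MPa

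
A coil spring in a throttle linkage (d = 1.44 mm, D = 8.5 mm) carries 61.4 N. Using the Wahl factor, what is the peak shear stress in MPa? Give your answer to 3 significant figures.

560 MPa

Spring index C = D/d = 8.5/1.44 = 5.9028
K_W = (4C−1)/(4C−4) + 0.615/C = 22.611/19.611 + 0.1042 = 1.2572
τ₀ = 8FD/(πd³) = 8·61.4·8.5/(π·1.44³) = 4175.2/9.3807 = 445.08 MPa
τ_max = K·τ₀ = 1.2572 × 445.08 = 559.54 MPa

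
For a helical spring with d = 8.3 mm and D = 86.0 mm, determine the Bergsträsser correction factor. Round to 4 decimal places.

C = D/d = 86.0/8.3 = 10.3614
K_B = (4C+2)/(4C−3) = 43.446/38.446 = 1.1301

1.1301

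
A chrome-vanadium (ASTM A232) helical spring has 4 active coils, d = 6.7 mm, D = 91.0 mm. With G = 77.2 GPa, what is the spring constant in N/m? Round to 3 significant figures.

k = Gd⁴/(8D³N_a) = (77.2×10³ × 6.7⁴) / (8 × 91.0³ × 4)
  = 1.55567e+08 / 2.41143e+07 = 6.4512 N/mm = 6451.2 N/m

6450 N/m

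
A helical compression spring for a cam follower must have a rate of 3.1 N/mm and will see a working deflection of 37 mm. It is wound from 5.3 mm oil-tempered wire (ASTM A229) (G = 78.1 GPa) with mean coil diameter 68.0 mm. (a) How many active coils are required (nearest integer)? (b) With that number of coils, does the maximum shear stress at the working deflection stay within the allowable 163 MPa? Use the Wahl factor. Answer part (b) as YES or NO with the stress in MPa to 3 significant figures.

N_a = Gd⁴/(8D³k) = (78.1×10³)(5.3⁴)/(8·68.0³·3.1) = 7.903 → N_a = 8
Actual rate k = Gd⁴/(8D³·8) = 3.0623 N/mm
Working load F = kδ = 3.0623·37 = 113.31 N
C = 68.0/5.3 = 12.8302; K_W = (4C−1)/(4C−4)+0.615/C = 1.1113
τ_max = K_W·8FD/(πd³) = 1.1113·131.79 = 146.46 MPa
τ_max ≤ 163 MPa → acceptable

(a) 8 coils; (b) YES, τ_max = 146 MPa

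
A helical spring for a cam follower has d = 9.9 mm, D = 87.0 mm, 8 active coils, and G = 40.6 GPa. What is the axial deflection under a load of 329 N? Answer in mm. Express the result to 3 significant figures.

35.6 mm

k = Gd⁴/(8D³N_a) = (40.6×10³)(9.9⁴)/(8·87.0³·8) = 9.254 N/mm
δ = F/k = 329 / 9.254 = 35.552 mm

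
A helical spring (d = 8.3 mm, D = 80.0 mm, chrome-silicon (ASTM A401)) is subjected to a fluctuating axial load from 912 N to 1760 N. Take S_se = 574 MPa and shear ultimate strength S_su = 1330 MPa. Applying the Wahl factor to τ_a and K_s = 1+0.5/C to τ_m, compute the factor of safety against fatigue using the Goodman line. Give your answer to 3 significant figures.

1.47

C = D/d = 80.0/8.3 = 9.6386; K_W = (4C−1)/(4C−4)+0.615/C = 1.1506; K_s = 1+0.5/C = 1.0519
F_a = (F_max−F_min)/2 = 424 N; F_m = (F_max+F_min)/2 = 1336 N
τ_a = K_W·8F_aD/(πd³) = 1.1506 × 151.06 = 173.82 MPa
τ_m = K_s·8F_mD/(πd³) = 1.0519 × 475.99 = 500.69 MPa
Goodman: 1/n_f = τ_a/S_se + τ_m/S_su = 173.82/574 + 500.69/1330 = 0.30282 + 0.37646 = 0.67928
n_f = 1/0.67928 = 1.472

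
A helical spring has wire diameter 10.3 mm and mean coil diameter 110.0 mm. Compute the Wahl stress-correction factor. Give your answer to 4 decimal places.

1.1351

C = D/d = 110.0/10.3 = 10.6796
K_W = (4C−1)/(4C−4) + 0.615/C = 41.718/38.718 + 0.0576 = 1.1351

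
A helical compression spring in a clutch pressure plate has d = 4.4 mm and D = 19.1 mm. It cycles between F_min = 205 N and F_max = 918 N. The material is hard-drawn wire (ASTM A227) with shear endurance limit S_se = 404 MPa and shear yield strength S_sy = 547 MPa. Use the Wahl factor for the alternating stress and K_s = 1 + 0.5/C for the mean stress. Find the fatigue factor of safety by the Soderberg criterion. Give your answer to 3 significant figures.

C = D/d = 19.1/4.4 = 4.3409; K_W = (4C−1)/(4C−4)+0.615/C = 1.3662; K_s = 1+0.5/C = 1.1152
F_a = (F_max−F_min)/2 = 356.5 N; F_m = (F_max+F_min)/2 = 561.5 N
τ_a = K_W·8F_aD/(πd³) = 1.3662 × 203.55 = 278.09 MPa
τ_m = K_s·8F_mD/(πd³) = 1.1152 × 320.6 = 357.53 MPa
Soderberg: 1/n_f = τ_a/S_se + τ_m/S_sy = 278.09/404 + 357.53/547 = 0.68833 + 0.65362 = 1.3419
n_f = 1/1.3419 = 0.7452

0.745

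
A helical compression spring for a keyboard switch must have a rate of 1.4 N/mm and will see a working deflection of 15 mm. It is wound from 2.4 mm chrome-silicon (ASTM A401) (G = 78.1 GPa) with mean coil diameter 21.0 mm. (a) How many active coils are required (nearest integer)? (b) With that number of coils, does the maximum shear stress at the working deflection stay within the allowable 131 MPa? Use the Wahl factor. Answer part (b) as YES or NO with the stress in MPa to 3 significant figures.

N_a = Gd⁴/(8D³k) = (78.1×10³)(2.4⁴)/(8·21.0³·1.4) = 24.98 → N_a = 25
Actual rate k = Gd⁴/(8D³·25) = 1.399 N/mm
Working load F = kδ = 1.399·15 = 20.985 N
C = 21.0/2.4 = 8.7500; K_W = (4C−1)/(4C−4)+0.615/C = 1.1671
τ_max = K_W·8FD/(πd³) = 1.1671·81.176 = 94.737 MPa
τ_max ≤ 131 MPa → acceptable

(a) 25 coils; (b) YES, τ_max = 94.7 MPa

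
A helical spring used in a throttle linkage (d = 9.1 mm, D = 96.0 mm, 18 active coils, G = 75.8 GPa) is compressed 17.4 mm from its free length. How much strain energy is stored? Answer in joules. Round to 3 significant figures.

k = Gd⁴/(8D³N_a) = (75.8×10³)(9.1⁴)/(8·96.0³·18) = 4.08 N/mm
U = ½kδ² = 0.5 × 4.08 × 17.4² = 617.63 N·mm = 0.61763 J

0.618 J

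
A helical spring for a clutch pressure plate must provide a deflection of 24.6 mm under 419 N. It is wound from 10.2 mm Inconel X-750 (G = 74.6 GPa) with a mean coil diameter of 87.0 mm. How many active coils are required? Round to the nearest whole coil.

Required rate k = F/δ = 419/24.6 = 17.033 N/mm
N_a = Gd⁴/(8D³k) = (74.6×10³ × 10.2⁴)/(8 × 87.0³ × 17.033)
    = 8.07494e+08 / 8.97277e+07 = 8.999 → 9 coils

9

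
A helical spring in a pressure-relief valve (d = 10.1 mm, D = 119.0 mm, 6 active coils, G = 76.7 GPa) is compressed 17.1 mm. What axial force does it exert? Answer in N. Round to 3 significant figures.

k = Gd⁴/(8D³N_a) = (76.7×10³)(10.1⁴)/(8·119.0³·6) = 9.8673 N/mm
F = k·δ = 9.8673 × 17.1 = 168.73 N

169 N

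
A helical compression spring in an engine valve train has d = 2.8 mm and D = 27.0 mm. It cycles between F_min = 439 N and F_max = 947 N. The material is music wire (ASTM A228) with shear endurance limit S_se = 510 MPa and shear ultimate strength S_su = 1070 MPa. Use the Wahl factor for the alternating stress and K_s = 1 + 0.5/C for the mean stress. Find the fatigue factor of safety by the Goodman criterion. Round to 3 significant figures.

0.255

C = D/d = 27.0/2.8 = 9.6429; K_W = (4C−1)/(4C−4)+0.615/C = 1.1506; K_s = 1+0.5/C = 1.0519
F_a = (F_max−F_min)/2 = 254 N; F_m = (F_max+F_min)/2 = 693 N
τ_a = K_W·8F_aD/(πd³) = 1.1506 × 795.54 = 915.32 MPa
τ_m = K_s·8F_mD/(πd³) = 1.0519 × 2170.5 = 2283.1 MPa
Goodman: 1/n_f = τ_a/S_se + τ_m/S_su = 915.32/510 + 2283.1/1070 = 1.79474 + 2.13370 = 3.9284
n_f = 1/3.9284 = 0.2546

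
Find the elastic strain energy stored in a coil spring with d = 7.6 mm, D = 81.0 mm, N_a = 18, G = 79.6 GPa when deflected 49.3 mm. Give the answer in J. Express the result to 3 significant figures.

4.22 J

k = Gd⁴/(8D³N_a) = (79.6×10³)(7.6⁴)/(8·81.0³·18) = 3.4702 N/mm
U = ½kδ² = 0.5 × 3.4702 × 49.3² = 4217.1 N·mm = 4.2171 J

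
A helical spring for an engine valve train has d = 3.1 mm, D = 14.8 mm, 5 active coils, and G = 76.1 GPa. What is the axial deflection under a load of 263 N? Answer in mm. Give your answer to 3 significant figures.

4.85 mm

k = Gd⁴/(8D³N_a) = (76.1×10³)(3.1⁴)/(8·14.8³·5) = 54.198 N/mm
δ = F/k = 263 / 54.198 = 4.8525 mm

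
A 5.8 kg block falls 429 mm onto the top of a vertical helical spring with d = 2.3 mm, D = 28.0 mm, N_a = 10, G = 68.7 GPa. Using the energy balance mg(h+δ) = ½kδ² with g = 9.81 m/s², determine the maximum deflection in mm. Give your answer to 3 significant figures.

269 mm

k = Gd⁴/(8D³N_a) = (68.7×10³)(2.3⁴)/(8·28.0³·10) = 1.0947 N/mm
W = mg = 5.8 × 9.81 = 56.898 N
½kδ² − Wδ − Wh = 0 → δ = (W + √(W² + 2kWh))/k
δ = (56.898 + √(3237.4 + 53442.7))/1.0947 = (56.898 + 238.08)/1.0947 = 269.45 mm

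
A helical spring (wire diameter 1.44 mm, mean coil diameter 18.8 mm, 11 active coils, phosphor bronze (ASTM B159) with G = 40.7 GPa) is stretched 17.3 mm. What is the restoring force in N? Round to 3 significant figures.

k = Gd⁴/(8D³N_a) = (40.7×10³)(1.44⁴)/(8·18.8³·11) = 0.29929 N/mm
F = k·δ = 0.29929 × 17.3 = 5.1777 N

5.18 N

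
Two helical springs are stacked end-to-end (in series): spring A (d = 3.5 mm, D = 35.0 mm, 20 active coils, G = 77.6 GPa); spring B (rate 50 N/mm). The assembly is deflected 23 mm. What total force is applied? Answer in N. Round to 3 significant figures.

37.8 N

k_A = Gd⁴/(8D³N_a) = (77.6×10³)(3.5⁴)/(8·35.0³·20) = 1.6975 N/mm
Series: 1/k_eq = 1/1.6975 + 1/50 = 0.6091; k_eq = 1.6418 N/mm
F = k_eq·δ = 1.6418·23 = 37.761 N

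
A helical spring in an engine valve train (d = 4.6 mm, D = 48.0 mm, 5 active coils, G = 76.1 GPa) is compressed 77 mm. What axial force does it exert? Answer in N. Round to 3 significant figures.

k = Gd⁴/(8D³N_a) = (76.1×10³)(4.6⁴)/(8·48.0³·5) = 7.7025 N/mm
F = k·δ = 7.7025 × 77 = 593.09 N

593 N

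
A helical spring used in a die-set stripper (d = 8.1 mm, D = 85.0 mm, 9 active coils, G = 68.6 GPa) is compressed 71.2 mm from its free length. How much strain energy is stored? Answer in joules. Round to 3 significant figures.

16.9 J

k = Gd⁴/(8D³N_a) = (68.6×10³)(8.1⁴)/(8·85.0³·9) = 6.6784 N/mm
U = ½kδ² = 0.5 × 6.6784 × 71.2² = 16928 N·mm = 16.928 J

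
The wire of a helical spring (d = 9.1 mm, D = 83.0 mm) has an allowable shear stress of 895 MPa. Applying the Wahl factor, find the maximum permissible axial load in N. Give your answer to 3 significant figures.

2750 N

C = D/d = 83.0/9.1 = 9.1209
K_W = (4C−1)/(4C−4) + 0.615/C = 35.484/32.484 + 0.0674 = 1.1598
τ_max = K·8FD/(πd³) → F_max = τ_allow·πd³/(8DK)
F_max = 895·π·9.1³/(8·83.0·1.1598) = 2.1188e+06/770.1 = 2751.4 N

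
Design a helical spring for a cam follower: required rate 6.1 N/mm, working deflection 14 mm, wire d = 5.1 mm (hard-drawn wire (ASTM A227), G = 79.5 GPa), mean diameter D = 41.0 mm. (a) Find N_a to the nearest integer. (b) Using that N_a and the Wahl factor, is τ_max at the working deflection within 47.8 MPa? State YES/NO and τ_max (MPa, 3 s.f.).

N_a = Gd⁴/(8D³k) = (79.5×10³)(5.1⁴)/(8·41.0³·6.1) = 15.99 → N_a = 16
Actual rate k = Gd⁴/(8D³·16) = 6.0966 N/mm
Working load F = kδ = 6.0966·14 = 85.352 N
C = 41.0/5.1 = 8.0392; K_W = (4C−1)/(4C−4)+0.615/C = 1.1830
τ_max = K_W·8FD/(πd³) = 1.1830·67.178 = 79.475 MPa
τ_max > 47.8 MPa → exceeds allowable

(a) 16 coils; (b) NO, τ_max = 79.5 MPa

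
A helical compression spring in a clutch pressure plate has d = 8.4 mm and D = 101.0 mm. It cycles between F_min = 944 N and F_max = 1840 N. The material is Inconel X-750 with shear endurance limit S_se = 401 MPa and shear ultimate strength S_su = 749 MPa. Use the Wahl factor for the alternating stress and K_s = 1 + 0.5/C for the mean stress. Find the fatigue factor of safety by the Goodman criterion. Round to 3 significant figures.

C = D/d = 101.0/8.4 = 12.0238; K_W = (4C−1)/(4C−4)+0.615/C = 1.1192; K_s = 1+0.5/C = 1.0416
F_a = (F_max−F_min)/2 = 448 N; F_m = (F_max+F_min)/2 = 1392 N
τ_a = K_W·8F_aD/(πd³) = 1.1192 × 194.4 = 217.57 MPa
τ_m = K_s·8F_mD/(πd³) = 1.0416 × 604.04 = 629.15 MPa
Goodman: 1/n_f = τ_a/S_se + τ_m/S_su = 217.57/401 + 629.15/749 = 0.54257 + 0.83999 = 1.3826
n_f = 1/1.3826 = 0.7233

0.723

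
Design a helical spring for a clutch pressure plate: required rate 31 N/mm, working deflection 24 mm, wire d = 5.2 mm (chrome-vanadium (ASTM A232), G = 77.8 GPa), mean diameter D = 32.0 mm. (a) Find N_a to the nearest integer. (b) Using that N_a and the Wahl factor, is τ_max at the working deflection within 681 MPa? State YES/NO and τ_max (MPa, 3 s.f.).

N_a = Gd⁴/(8D³k) = (77.8×10³)(5.2⁴)/(8·32.0³·31) = 7 → N_a = 7
Actual rate k = Gd⁴/(8D³·7) = 31 N/mm
Working load F = kδ = 31·24 = 743.99 N
C = 32.0/5.2 = 6.1538; K_W = (4C−1)/(4C−4)+0.615/C = 1.2455
τ_max = K_W·8FD/(πd³) = 1.2455·431.17 = 537 MPa
τ_max ≤ 681 MPa → acceptable

(a) 7 coils; (b) YES, τ_max = 537 MPa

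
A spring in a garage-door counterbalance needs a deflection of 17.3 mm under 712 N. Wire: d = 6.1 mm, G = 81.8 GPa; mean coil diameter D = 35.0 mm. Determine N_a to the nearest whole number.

Required rate k = F/δ = 712/17.3 = 41.156 N/mm
N_a = Gd⁴/(8D³k) = (81.8×10³ × 6.1⁴)/(8 × 35.0³ × 41.156)
    = 1.13259e+08 / 1.41165e+07 = 8.023 → 8 coils

8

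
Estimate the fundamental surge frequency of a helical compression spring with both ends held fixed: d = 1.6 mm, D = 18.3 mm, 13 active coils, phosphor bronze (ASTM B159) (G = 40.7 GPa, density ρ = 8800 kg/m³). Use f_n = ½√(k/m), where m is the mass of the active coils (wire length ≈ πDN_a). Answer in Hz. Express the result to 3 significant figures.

88.9 Hz

k = Gd⁴/(8D³N_a) = (40.7×10³)(1.6⁴)/(8·18.3³·13) = 0.41849 N/mm = 418.49 N/m
Wire length L = πDN_a = π·18.3·13 = 747.38 mm
m = ρ·(πd²/4)·L = 8800 × 2.0106×10⁻⁶ m² × 0.74738 m = 0.013224 kg
f_n = ½√(k/m) = 0.5·√(418.49/0.013224) = 0.5·√(31647) = 88.948 Hz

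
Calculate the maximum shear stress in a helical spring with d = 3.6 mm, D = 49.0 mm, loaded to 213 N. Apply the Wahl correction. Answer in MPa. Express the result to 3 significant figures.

629 MPa

Spring index C = D/d = 49.0/3.6 = 13.6111
K_W = (4C−1)/(4C−4) + 0.615/C = 53.444/50.444 + 0.0452 = 1.1047
τ₀ = 8FD/(πd³) = 8·213·49.0/(π·3.6³) = 83496/146.57 = 569.65 MPa
τ_max = K·τ₀ = 1.1047 × 569.65 = 629.27 MPa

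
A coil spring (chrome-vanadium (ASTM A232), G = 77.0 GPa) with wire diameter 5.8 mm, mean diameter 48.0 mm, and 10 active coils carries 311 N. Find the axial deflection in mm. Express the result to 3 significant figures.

31.6 mm

k = Gd⁴/(8D³N_a) = (77.0×10³)(5.8⁴)/(8·48.0³·10) = 9.8489 N/mm
δ = F/k = 311 / 9.8489 = 31.577 mm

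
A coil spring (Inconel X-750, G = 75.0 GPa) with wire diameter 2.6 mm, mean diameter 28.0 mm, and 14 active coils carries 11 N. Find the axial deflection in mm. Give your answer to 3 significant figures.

7.89 mm

k = Gd⁴/(8D³N_a) = (75.0×10³)(2.6⁴)/(8·28.0³·14) = 1.394 N/mm
δ = F/k = 11 / 1.394 = 7.891 mm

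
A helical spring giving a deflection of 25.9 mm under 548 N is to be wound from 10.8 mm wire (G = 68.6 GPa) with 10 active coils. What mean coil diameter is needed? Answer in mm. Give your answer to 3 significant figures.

Required rate k = F/δ = 548/25.9 = 21.158 N/mm
D = (Gd⁴/(8N_a·k))^(1/3) = (68.6×10³·10.8⁴/(8·10·21.158))^(1/3)
  = (551377)^(1/3) = 82.0004 mm

82.0 mm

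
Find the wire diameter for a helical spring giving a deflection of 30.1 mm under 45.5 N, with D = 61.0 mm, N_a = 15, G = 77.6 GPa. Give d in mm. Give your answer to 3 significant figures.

Required rate k = F/δ = 45.5/30.1 = 1.5116 N/mm
d = (8D³N_a·k / G)^(1/4) = (8·61.0³·15·1.5116 / (77.6×10³))^0.25
  = (530.58)^0.25 = 4.7994 mm

4.80 mm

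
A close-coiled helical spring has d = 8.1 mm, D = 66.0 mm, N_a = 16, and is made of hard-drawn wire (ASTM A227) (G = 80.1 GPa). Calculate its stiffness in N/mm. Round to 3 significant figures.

9.37 N/mm

k = Gd⁴/(8D³N_a) = (80.1×10³ × 8.1⁴) / (8 × 66.0³ × 16)
  = 3.44804e+08 / 3.67995e+07 = 9.3698 N/mm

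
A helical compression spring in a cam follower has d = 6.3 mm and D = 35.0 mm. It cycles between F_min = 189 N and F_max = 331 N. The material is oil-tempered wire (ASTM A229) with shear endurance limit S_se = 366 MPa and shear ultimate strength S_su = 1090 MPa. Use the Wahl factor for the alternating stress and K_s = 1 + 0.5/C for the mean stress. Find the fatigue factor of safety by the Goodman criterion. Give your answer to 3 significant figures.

C = D/d = 35.0/6.3 = 5.5556; K_W = (4C−1)/(4C−4)+0.615/C = 1.2753; K_s = 1+0.5/C = 1.0900
F_a = (F_max−F_min)/2 = 71 N; F_m = (F_max+F_min)/2 = 260 N
τ_a = K_W·8F_aD/(πd³) = 1.2753 × 25.307 = 32.275 MPa
τ_m = K_s·8F_mD/(πd³) = 1.0900 × 92.674 = 101.02 MPa
Goodman: 1/n_f = τ_a/S_se + τ_m/S_su = 32.275/366 + 101.02/1090 = 0.08818 + 0.09267 = 0.18086
n_f = 1/0.18086 = 5.529

5.53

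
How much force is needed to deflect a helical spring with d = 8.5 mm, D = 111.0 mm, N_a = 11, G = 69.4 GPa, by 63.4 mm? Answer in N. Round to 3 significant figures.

191 N

k = Gd⁴/(8D³N_a) = (69.4×10³)(8.5⁴)/(8·111.0³·11) = 3.0101 N/mm
F = k·δ = 3.0101 × 63.4 = 190.84 N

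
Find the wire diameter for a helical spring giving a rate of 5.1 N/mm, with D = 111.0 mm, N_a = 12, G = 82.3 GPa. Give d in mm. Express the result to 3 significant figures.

9.50 mm

d = (8D³N_a·k / G)^(1/4) = (8·111.0³·12·5.1 / (82.3×10³))^0.25
  = (8136)^0.25 = 9.4974 mm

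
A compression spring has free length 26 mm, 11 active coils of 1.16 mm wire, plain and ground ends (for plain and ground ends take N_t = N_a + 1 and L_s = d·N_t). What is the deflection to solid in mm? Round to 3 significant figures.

12.1 mm

N_t = 12; L_s = 1.16·12 = 13.92 mm
δ_solid = L₀ − L_s = 26 − 13.92 = 12.08 mm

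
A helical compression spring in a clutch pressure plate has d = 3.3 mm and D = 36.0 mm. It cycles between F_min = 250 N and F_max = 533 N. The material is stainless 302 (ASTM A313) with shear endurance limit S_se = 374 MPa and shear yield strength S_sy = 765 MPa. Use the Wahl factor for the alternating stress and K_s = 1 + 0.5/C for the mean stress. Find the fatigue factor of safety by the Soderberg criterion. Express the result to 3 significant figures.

C = D/d = 36.0/3.3 = 10.9091; K_W = (4C−1)/(4C−4)+0.615/C = 1.1321; K_s = 1+0.5/C = 1.0458
F_a = (F_max−F_min)/2 = 141.5 N; F_m = (F_max+F_min)/2 = 391.5 N
τ_a = K_W·8F_aD/(πd³) = 1.1321 × 360.96 = 408.63 MPa
τ_m = K_s·8F_mD/(πd³) = 1.0458 × 998.69 = 1044.5 MPa
Soderberg: 1/n_f = τ_a/S_se + τ_m/S_sy = 408.63/374 + 1044.5/765 = 1.09259 + 1.36532 = 2.4579
n_f = 1/2.4579 = 0.4069

0.407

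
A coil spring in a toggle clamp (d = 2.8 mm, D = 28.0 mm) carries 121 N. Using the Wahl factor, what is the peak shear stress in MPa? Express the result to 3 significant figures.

450 MPa

Spring index C = D/d = 28.0/2.8 = 10.0000
K_W = (4C−1)/(4C−4) + 0.615/C = 39.000/36.000 + 0.0615 = 1.1448
τ₀ = 8FD/(πd³) = 8·121·28.0/(π·2.8³) = 27104/68.964 = 393.02 MPa
τ_max = K·τ₀ = 1.1448 × 393.02 = 449.94 MPa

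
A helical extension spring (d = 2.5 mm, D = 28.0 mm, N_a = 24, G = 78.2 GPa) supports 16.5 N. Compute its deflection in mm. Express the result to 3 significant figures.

22.8 mm

k = Gd⁴/(8D³N_a) = (78.2×10³)(2.5⁴)/(8·28.0³·24) = 0.72476 N/mm
δ = F/k = 16.5 / 0.72476 = 22.766 mm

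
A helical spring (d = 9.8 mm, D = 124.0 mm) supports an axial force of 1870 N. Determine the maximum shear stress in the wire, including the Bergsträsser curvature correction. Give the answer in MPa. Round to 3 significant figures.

Spring index C = D/d = 124.0/9.8 = 12.6531
K_B = (4C+2)/(4C−3) = 52.612/47.612 = 1.1050
τ₀ = 8FD/(πd³) = 8·1870·124.0/(π·9.8³) = 1.85504e+06/2956.8 = 627.37 MPa
τ_max = K·τ₀ = 1.1050 × 627.37 = 693.26 MPa

693 MPa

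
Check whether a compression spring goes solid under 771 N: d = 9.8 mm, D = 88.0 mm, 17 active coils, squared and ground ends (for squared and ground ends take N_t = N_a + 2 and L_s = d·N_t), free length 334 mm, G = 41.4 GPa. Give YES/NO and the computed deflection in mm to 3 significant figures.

k = Gd⁴/(8D³N_a) = (41.4×10³)(9.8⁴)/(8·88.0³·17) = 4.1202 N/mm
N_t = 19; L_s = 9.8·19 = 186.2 mm; δ_solid = L₀ − L_s = 334 − 186.2 = 147.8 mm
δ = F/k = 771/4.1202 = 187.13 mm
δ ≥ δ_solid → spring goes solid

YES, δ = 187 mm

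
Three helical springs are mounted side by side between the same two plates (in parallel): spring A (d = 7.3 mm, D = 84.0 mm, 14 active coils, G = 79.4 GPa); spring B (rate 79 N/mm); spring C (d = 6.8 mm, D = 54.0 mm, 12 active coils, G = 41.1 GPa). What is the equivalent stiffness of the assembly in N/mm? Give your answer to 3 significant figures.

88.2 N/mm

k_A = Gd⁴/(8D³N_a) = (79.4×10³)(7.3⁴)/(8·84.0³·14) = 3.3967 N/mm
k_C = Gd⁴/(8D³N_a) = (41.1×10³)(6.8⁴)/(8·54.0³·12) = 5.8133 N/mm
Parallel: k_eq = 3.3967 + 79 + 5.8133 = 88.21 N/mm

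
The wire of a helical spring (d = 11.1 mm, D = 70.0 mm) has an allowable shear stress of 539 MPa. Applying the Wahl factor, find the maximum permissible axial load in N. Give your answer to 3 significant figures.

3340 N

C = D/d = 70.0/11.1 = 6.3063
K_W = (4C−1)/(4C−4) + 0.615/C = 24.225/21.225 + 0.0975 = 1.2389
τ_max = K·8FD/(πd³) → F_max = τ_allow·πd³/(8DK)
F_max = 539·π·11.1³/(8·70.0·1.2389) = 2.3158e+06/693.76 = 3338.1 N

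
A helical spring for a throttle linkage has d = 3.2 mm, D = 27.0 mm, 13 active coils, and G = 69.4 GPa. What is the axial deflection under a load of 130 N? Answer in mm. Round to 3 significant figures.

36.6 mm

k = Gd⁴/(8D³N_a) = (69.4×10³)(3.2⁴)/(8·27.0³·13) = 3.555 N/mm
δ = F/k = 130 / 3.555 = 36.569 mm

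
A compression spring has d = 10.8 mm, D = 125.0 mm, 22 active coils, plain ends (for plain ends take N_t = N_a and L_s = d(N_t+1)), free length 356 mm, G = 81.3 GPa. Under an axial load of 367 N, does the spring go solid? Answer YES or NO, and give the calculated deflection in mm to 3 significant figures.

k = Gd⁴/(8D³N_a) = (81.3×10³)(10.8⁴)/(8·125.0³·22) = 3.2177 N/mm
N_t = 22; L_s = 10.8·23 = 248.4 mm; δ_solid = L₀ − L_s = 356 − 248.4 = 107.6 mm
δ = F/k = 367/3.2177 = 114.06 mm
δ ≥ δ_solid → spring goes solid

YES, δ = 114 mm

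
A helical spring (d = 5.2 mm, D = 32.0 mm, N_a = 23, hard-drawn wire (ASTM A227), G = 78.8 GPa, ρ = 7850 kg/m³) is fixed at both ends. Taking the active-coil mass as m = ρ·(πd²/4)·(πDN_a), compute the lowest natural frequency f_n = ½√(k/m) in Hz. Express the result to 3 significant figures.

78.7 Hz

k = Gd⁴/(8D³N_a) = (78.8×10³)(5.2⁴)/(8·32.0³·23) = 9.5559 N/mm = 9555.9 N/m
Wire length L = πDN_a = π·32.0·23 = 2312.2 mm
m = ρ·(πd²/4)·L = 7850 × 21.237×10⁻⁶ m² × 2.3122 m = 0.38547 kg
f_n = ½√(k/m) = 0.5·√(9555.9/0.38547) = 0.5·√(24790) = 78.724 Hz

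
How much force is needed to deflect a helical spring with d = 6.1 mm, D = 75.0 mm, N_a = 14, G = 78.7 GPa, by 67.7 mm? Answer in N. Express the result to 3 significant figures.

k = Gd⁴/(8D³N_a) = (78.7×10³)(6.1⁴)/(8·75.0³·14) = 2.3062 N/mm
F = k·δ = 2.3062 × 67.7 = 156.13 N

156 N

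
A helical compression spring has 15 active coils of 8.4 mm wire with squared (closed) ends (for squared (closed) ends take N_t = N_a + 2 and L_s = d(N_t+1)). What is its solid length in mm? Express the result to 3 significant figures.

151 mm

squared (closed) ends: N_t = N_a + 2 = 15 + 2 = 17
L_s = d·(N_t+1) = 8.4 × 18 = 151.2 mm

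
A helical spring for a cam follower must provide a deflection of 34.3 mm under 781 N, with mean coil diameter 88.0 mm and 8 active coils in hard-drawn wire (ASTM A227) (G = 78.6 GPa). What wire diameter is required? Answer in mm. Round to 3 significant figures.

Required rate k = F/δ = 781/34.3 = 22.77 N/mm
d = (8D³N_a·k / G)^(1/4) = (8·88.0³·8·22.77 / (78.6×10³))^0.25
  = (12635)^0.25 = 10.6021 mm

10.6 mm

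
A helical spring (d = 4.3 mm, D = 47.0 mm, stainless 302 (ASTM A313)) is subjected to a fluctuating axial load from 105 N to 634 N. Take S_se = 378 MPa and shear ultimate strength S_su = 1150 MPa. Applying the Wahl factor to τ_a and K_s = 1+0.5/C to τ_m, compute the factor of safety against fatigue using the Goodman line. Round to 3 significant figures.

C = D/d = 47.0/4.3 = 10.9302; K_W = (4C−1)/(4C−4)+0.615/C = 1.1318; K_s = 1+0.5/C = 1.0457
F_a = (F_max−F_min)/2 = 264.5 N; F_m = (F_max+F_min)/2 = 369.5 N
τ_a = K_W·8F_aD/(πd³) = 1.1318 × 398.16 = 450.64 MPa
τ_m = K_s·8F_mD/(πd³) = 1.0457 × 556.22 = 581.66 MPa
Goodman: 1/n_f = τ_a/S_se + τ_m/S_su = 450.64/378 + 581.66/1150 = 1.19216 + 0.50580 = 1.698
n_f = 1/1.698 = 0.5889

0.589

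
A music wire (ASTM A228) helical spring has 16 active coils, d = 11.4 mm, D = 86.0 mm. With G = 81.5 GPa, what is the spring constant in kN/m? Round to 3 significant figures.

16.9 kN/m

k = Gd⁴/(8D³N_a) = (81.5×10³ × 11.4⁴) / (8 × 86.0³ × 16)
  = 1.3765e+09 / 8.14152e+07 = 16.907 N/mm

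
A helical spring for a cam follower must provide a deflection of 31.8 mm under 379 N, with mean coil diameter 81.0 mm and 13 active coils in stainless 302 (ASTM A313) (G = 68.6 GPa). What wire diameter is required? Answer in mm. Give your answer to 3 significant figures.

Required rate k = F/δ = 379/31.8 = 11.918 N/mm
d = (8D³N_a·k / G)^(1/4) = (8·81.0³·13·11.918 / (68.6×10³))^0.25
  = (9602.3)^0.25 = 9.8991 mm

9.90 mm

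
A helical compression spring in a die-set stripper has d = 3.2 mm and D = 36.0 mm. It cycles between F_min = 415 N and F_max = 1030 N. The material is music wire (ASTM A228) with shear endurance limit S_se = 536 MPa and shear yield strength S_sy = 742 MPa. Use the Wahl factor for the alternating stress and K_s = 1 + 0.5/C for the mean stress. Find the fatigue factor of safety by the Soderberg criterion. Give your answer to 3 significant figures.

C = D/d = 36.0/3.2 = 11.2500; K_W = (4C−1)/(4C−4)+0.615/C = 1.1278; K_s = 1+0.5/C = 1.0444
F_a = (F_max−F_min)/2 = 307.5 N; F_m = (F_max+F_min)/2 = 722.5 N
τ_a = K_W·8F_aD/(πd³) = 1.1278 × 860.28 = 970.25 MPa
τ_m = K_s·8F_mD/(πd³) = 1.0444 × 2021.3 = 2111.1 MPa
Soderberg: 1/n_f = τ_a/S_se + τ_m/S_sy = 970.25/536 + 2111.1/742 = 1.81017 + 2.84519 = 4.6554
n_f = 1/4.6554 = 0.2148

0.215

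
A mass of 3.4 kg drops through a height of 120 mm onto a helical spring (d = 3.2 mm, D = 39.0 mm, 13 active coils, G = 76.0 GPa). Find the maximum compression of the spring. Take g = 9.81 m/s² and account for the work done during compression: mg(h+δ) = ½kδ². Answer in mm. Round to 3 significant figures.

k = Gd⁴/(8D³N_a) = (76.0×10³)(3.2⁴)/(8·39.0³·13) = 1.2918 N/mm
W = mg = 3.4 × 9.81 = 33.354 N
½kδ² − Wδ − Wh = 0 → δ = (W + √(W² + 2kWh))/k
δ = (33.354 + √(1112.5 + 10340.6))/1.2918 = (33.354 + 107.02)/1.2918 = 108.67 mm

109 mm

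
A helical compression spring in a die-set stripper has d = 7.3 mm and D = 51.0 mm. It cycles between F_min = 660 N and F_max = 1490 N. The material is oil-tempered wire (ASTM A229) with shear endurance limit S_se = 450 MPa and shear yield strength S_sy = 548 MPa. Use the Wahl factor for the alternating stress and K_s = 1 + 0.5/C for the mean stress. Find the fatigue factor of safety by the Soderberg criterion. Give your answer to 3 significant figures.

C = D/d = 51.0/7.3 = 6.9863; K_W = (4C−1)/(4C−4)+0.615/C = 1.2133; K_s = 1+0.5/C = 1.0716
F_a = (F_max−F_min)/2 = 415 N; F_m = (F_max+F_min)/2 = 1075 N
τ_a = K_W·8F_aD/(πd³) = 1.2133 × 138.54 = 168.1 MPa
τ_m = K_s·8F_mD/(πd³) = 1.0716 × 358.88 = 384.57 MPa
Soderberg: 1/n_f = τ_a/S_se + τ_m/S_sy = 168.1/450 + 384.57/548 = 0.37355 + 0.70176 = 1.0753
n_f = 1/1.0753 = 0.93

0.930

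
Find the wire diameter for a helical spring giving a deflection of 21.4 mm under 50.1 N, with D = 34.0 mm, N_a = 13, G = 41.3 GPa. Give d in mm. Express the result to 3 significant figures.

3.90 mm

Required rate k = F/δ = 50.1/21.4 = 2.3411 N/mm
d = (8D³N_a·k / G)^(1/4) = (8·34.0³·13·2.3411 / (41.3×10³))^0.25
  = (231.71)^0.25 = 3.9015 mm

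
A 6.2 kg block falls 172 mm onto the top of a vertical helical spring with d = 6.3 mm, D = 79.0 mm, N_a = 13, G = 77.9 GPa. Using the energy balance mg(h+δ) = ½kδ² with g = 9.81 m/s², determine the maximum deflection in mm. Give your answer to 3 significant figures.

k = Gd⁴/(8D³N_a) = (77.9×10³)(6.3⁴)/(8·79.0³·13) = 2.3932 N/mm
W = mg = 6.2 × 9.81 = 60.822 N
½kδ² − Wδ − Wh = 0 → δ = (W + √(W² + 2kWh))/k
δ = (60.822 + √(3699.3 + 50073.1))/2.3932 = (60.822 + 231.89)/2.3932 = 122.31 mm

122 mm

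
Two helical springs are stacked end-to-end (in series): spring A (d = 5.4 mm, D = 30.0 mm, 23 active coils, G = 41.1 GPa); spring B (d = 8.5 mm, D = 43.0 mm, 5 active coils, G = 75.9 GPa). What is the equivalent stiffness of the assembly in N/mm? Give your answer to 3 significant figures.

6.66 N/mm

k_A = Gd⁴/(8D³N_a) = (41.1×10³)(5.4⁴)/(8·30.0³·23) = 7.0345 N/mm
k_B = Gd⁴/(8D³N_a) = (75.9×10³)(8.5⁴)/(8·43.0³·5) = 124.58 N/mm
Series: 1/k_eq = 1/7.0345 + 1/124.58 = 0.15018; k_eq = 6.6586 N/mm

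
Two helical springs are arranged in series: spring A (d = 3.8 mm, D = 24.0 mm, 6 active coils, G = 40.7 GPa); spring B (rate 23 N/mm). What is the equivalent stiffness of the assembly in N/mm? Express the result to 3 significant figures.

8.22 N/mm

k_A = Gd⁴/(8D³N_a) = (40.7×10³)(3.8⁴)/(8·24.0³·6) = 12.79 N/mm
Series: 1/k_eq = 1/12.79 + 1/23 = 0.12167; k_eq = 8.2191 N/mm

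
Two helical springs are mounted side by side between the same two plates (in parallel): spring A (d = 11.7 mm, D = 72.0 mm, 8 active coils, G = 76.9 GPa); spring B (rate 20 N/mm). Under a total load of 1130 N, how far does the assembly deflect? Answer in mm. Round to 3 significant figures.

14.1 mm

k_A = Gd⁴/(8D³N_a) = (76.9×10³)(11.7⁴)/(8·72.0³·8) = 60.324 N/mm
Parallel: k_eq = 60.324 + 20 = 80.324 N/mm
δ = F/k_eq = 1130/80.324 = 14.068 mm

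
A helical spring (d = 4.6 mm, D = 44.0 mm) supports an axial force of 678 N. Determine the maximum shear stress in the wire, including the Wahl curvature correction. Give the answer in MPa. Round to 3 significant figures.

899 MPa

Spring index C = D/d = 44.0/4.6 = 9.5652
K_W = (4C−1)/(4C−4) + 0.615/C = 37.261/34.261 + 0.0643 = 1.1519
τ₀ = 8FD/(πd³) = 8·678·44.0/(π·4.6³) = 238656/305.79 = 780.46 MPa
τ_max = K·τ₀ = 1.1519 × 780.46 = 898.98 MPa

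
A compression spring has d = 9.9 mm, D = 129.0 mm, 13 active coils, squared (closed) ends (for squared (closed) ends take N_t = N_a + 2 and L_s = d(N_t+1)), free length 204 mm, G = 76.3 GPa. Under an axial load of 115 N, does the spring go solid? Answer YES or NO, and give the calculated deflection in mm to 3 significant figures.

NO, δ = 35.0 mm

k = Gd⁴/(8D³N_a) = (76.3×10³)(9.9⁴)/(8·129.0³·13) = 3.2829 N/mm
N_t = 15; L_s = 9.9·16 = 158.4 mm; δ_solid = L₀ − L_s = 204 − 158.4 = 45.6 mm
δ = F/k = 115/3.2829 = 35.03 mm
δ < δ_solid → spring does not go solid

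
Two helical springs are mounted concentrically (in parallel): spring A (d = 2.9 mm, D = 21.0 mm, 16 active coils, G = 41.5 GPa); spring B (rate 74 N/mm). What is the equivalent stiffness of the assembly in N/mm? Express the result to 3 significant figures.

k_A = Gd⁴/(8D³N_a) = (41.5×10³)(2.9⁴)/(8·21.0³·16) = 2.4761 N/mm
Parallel: k_eq = 2.4761 + 74 = 76.476 N/mm

76.5 N/mm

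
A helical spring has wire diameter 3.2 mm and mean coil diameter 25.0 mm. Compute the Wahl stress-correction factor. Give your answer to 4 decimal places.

1.1888

C = D/d = 25.0/3.2 = 7.8125
K_W = (4C−1)/(4C−4) + 0.615/C = 30.250/27.250 + 0.0787 = 1.1888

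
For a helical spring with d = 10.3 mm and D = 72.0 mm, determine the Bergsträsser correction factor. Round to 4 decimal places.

1.2003

C = D/d = 72.0/10.3 = 6.9903
K_B = (4C+2)/(4C−3) = 29.961/24.961 = 1.2003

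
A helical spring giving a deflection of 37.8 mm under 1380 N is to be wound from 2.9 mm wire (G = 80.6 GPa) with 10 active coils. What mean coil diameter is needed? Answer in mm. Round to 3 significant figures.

Required rate k = F/δ = 1380/37.8 = 36.508 N/mm
D = (Gd⁴/(8N_a·k))^(1/3) = (80.6×10³·2.9⁴/(8·10·36.508))^(1/3)
  = (1951.86)^(1/3) = 12.4973 mm

12.5 mm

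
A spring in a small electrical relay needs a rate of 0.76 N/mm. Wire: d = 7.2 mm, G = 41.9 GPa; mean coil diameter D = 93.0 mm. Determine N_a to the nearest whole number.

23

N_a = Gd⁴/(8D³k) = (41.9×10³ × 7.2⁴)/(8 × 93.0³ × 0.76)
    = 1.12601e+08 / 4.89049e+06 = 23.02 → 23 coils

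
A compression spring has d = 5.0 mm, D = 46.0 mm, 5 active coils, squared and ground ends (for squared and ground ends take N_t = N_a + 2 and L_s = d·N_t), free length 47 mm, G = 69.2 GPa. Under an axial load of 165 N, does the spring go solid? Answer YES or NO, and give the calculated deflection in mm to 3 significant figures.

YES, δ = 14.9 mm

k = Gd⁴/(8D³N_a) = (69.2×10³)(5.0⁴)/(8·46.0³·5) = 11.108 N/mm
N_t = 7; L_s = 5.0·7 = 35 mm; δ_solid = L₀ − L_s = 47 − 35 = 12 mm
δ = F/k = 165/11.108 = 14.854 mm
δ ≥ δ_solid → spring goes solid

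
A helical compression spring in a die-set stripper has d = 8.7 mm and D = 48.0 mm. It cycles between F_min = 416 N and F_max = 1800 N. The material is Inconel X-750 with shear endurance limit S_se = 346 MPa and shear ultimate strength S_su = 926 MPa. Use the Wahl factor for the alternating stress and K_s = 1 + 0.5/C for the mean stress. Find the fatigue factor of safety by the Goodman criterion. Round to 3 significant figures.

C = D/d = 48.0/8.7 = 5.5172; K_W = (4C−1)/(4C−4)+0.615/C = 1.2775; K_s = 1+0.5/C = 1.0906
F_a = (F_max−F_min)/2 = 692 N; F_m = (F_max+F_min)/2 = 1108 N
τ_a = K_W·8F_aD/(πd³) = 1.2775 × 128.45 = 164.09 MPa
τ_m = K_s·8F_mD/(πd³) = 1.0906 × 205.67 = 224.3 MPa
Goodman: 1/n_f = τ_a/S_se + τ_m/S_su = 164.09/346 + 224.3/926 = 0.47426 + 0.24223 = 0.71649
n_f = 1/0.71649 = 1.396

1.40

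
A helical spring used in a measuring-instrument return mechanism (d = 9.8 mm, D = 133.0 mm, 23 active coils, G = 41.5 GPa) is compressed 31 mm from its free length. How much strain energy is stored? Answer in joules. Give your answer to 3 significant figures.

k = Gd⁴/(8D³N_a) = (41.5×10³)(9.8⁴)/(8·133.0³·23) = 0.88426 N/mm
U = ½kδ² = 0.5 × 0.88426 × 31² = 424.89 N·mm = 0.42489 J

0.425 J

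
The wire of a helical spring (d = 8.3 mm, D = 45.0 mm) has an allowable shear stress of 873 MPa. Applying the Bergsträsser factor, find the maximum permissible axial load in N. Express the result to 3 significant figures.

3440 N

C = D/d = 45.0/8.3 = 5.4217
K_B = (4C+2)/(4C−3) = 23.687/18.687 = 1.2676
τ_max = K·8FD/(πd³) → F_max = τ_allow·πd³/(8DK)
F_max = 873·π·8.3³/(8·45.0·1.2676) = 1.5682e+06/456.32 = 3436.6 N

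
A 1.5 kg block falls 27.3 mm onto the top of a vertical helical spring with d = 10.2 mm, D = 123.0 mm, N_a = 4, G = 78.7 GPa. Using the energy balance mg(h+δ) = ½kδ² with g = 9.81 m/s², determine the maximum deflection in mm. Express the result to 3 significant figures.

8.59 mm

k = Gd⁴/(8D³N_a) = (78.7×10³)(10.2⁴)/(8·123.0³·4) = 14.306 N/mm
W = mg = 1.5 × 9.81 = 14.715 N
½kδ² − Wδ − Wh = 0 → δ = (W + √(W² + 2kWh))/k
δ = (14.715 + √(216.53 + 11493.8))/14.306 = (14.715 + 108.21)/14.306 = 8.593 mm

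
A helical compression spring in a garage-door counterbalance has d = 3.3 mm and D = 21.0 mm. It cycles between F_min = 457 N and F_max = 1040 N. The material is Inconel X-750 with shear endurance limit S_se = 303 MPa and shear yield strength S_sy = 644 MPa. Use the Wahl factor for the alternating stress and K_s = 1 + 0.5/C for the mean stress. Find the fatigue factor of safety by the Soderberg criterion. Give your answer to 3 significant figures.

C = D/d = 21.0/3.3 = 6.3636; K_W = (4C−1)/(4C−4)+0.615/C = 1.2365; K_s = 1+0.5/C = 1.0786
F_a = (F_max−F_min)/2 = 291.5 N; F_m = (F_max+F_min)/2 = 748.5 N
τ_a = K_W·8F_aD/(πd³) = 1.2365 × 433.77 = 536.34 MPa
τ_m = K_s·8F_mD/(πd³) = 1.0786 × 1113.8 = 1201.3 MPa
Soderberg: 1/n_f = τ_a/S_se + τ_m/S_sy = 536.34/303 + 1201.3/644 = 1.77010 + 1.86540 = 3.6355
n_f = 1/3.6355 = 0.2751

0.275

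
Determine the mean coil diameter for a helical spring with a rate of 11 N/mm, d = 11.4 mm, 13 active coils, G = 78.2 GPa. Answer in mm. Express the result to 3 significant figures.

105 mm

D = (Gd⁴/(8N_a·k))^(1/3) = (78.2×10³·11.4⁴/(8·13·11))^(1/3)
  = (1.15452e+06)^(1/3) = 104.9059 mm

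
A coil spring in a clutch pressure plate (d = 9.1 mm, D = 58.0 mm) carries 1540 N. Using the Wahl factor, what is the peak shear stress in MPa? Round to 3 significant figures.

Spring index C = D/d = 58.0/9.1 = 6.3736
K_W = (4C−1)/(4C−4) + 0.615/C = 24.495/21.495 + 0.0965 = 1.2361
τ₀ = 8FD/(πd³) = 8·1540·58.0/(π·9.1³) = 714560/2367.4 = 301.83 MPa
τ_max = K·τ₀ = 1.2361 × 301.83 = 373.08 MPa

373 MPa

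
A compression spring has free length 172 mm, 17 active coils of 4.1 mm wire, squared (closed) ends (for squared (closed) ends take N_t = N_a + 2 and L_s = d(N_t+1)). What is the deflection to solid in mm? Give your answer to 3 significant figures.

N_t = 19; L_s = 4.1·20 = 82 mm
δ_solid = L₀ − L_s = 172 − 82 = 90 mm

90.0 mm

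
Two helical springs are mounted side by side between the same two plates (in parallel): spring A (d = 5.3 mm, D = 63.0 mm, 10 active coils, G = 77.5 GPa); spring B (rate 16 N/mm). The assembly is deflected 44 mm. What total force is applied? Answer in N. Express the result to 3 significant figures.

839 N

k_A = Gd⁴/(8D³N_a) = (77.5×10³)(5.3⁴)/(8·63.0³·10) = 3.057 N/mm
Parallel: k_eq = 3.057 + 16 = 19.057 N/mm
F = k_eq·δ = 19.057·44 = 838.51 N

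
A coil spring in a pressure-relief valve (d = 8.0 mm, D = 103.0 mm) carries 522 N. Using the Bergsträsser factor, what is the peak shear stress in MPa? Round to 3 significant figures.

295 MPa

Spring index C = D/d = 103.0/8.0 = 12.8750
K_B = (4C+2)/(4C−3) = 53.500/48.500 = 1.1031
τ₀ = 8FD/(πd³) = 8·522·103.0/(π·8.0³) = 430128/1608.5 = 267.41 MPa
τ_max = K·τ₀ = 1.1031 × 267.41 = 294.98 MPa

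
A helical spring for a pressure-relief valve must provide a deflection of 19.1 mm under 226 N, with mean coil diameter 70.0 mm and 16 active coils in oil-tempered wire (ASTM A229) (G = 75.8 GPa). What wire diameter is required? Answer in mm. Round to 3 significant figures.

Required rate k = F/δ = 226/19.1 = 11.832 N/mm
d = (8D³N_a·k / G)^(1/4) = (8·70.0³·16·11.832 / (75.8×10³))^0.25
  = (6853.5)^0.25 = 9.0987 mm

9.10 mm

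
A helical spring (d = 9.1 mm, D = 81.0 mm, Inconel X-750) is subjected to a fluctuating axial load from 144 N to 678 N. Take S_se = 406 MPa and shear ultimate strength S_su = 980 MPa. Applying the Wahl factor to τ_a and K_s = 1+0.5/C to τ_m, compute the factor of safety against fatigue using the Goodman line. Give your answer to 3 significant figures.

3.02

C = D/d = 81.0/9.1 = 8.9011; K_W = (4C−1)/(4C−4)+0.615/C = 1.1640; K_s = 1+0.5/C = 1.0562
F_a = (F_max−F_min)/2 = 267 N; F_m = (F_max+F_min)/2 = 411 N
τ_a = K_W·8F_aD/(πd³) = 1.1640 × 73.082 = 85.069 MPa
τ_m = K_s·8F_mD/(πd³) = 1.0562 × 112.5 = 118.82 MPa
Goodman: 1/n_f = τ_a/S_se + τ_m/S_su = 85.069/406 + 118.82/980 = 0.20953 + 0.12124 = 0.33077
n_f = 1/0.33077 = 3.023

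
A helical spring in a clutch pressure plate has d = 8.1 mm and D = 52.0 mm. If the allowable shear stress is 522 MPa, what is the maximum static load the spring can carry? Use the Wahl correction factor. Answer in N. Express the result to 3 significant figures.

C = D/d = 52.0/8.1 = 6.4198
K_W = (4C−1)/(4C−4) + 0.615/C = 24.679/21.679 + 0.0958 = 1.2342
τ_max = K·8FD/(πd³) → F_max = τ_allow·πd³/(8DK)
F_max = 522·π·8.1³/(8·52.0·1.2342) = 8.7152e+05/513.42 = 1697.5 N

1700 N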